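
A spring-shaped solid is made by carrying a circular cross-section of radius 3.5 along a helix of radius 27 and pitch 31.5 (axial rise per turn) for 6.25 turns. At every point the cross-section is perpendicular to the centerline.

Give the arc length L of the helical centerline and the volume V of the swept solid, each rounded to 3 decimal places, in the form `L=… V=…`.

L=1078.411 V=41502.103

2πR = 2π·27 = 169.646003
per-turn = √(169.646003² + 31.5²) = √(28779.7664 + 992.25) = √29772.0164 = 172.545694
L = 6.25 × 172.545694 = 1078.410586
V = π·3.5² × L = 38.484510 × 1078.410586 = 41502.102987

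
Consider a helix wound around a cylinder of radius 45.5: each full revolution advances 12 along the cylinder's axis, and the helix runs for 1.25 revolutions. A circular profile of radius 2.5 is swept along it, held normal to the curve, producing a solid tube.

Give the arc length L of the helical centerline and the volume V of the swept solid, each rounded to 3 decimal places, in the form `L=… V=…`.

2πR = 2π·45.5 = 285.884931
per-turn = √(285.884931² + 12²) = √(81730.1940 + 144) = √81874.1940 = 286.136670
L = 1.25 × 286.136670 = 357.670838
V = π·2.5² × L = 19.634954 × 357.670838 = 7022.850477

L=357.671 V=7022.850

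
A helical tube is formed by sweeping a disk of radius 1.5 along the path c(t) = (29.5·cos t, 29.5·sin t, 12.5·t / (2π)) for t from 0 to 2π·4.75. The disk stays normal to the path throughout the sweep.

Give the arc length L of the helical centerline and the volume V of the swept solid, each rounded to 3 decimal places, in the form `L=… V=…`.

L=882.431 V=6237.538

2πR = 2π·29.5 = 185.353967
per-turn = √(185.353967² + 12.5²) = √(34356.0929 + 156.25) = √34512.3429 = 185.774979
L = 4.75 × 185.774979 = 882.431151
V = π·1.5² × L = 7.068583 × 882.431151 = 6237.538251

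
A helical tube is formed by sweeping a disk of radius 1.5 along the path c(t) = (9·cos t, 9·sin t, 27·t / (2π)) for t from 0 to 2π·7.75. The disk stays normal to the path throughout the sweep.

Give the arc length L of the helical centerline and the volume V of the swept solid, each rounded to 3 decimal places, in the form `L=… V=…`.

2πR = 2π·9 = 56.548668
per-turn = √(56.548668² + 27²) = √(3197.7518 + 729) = √3926.7518 = 62.663800
L = 7.75 × 62.663800 = 485.644450
V = π·1.5² × L = 7.068583 × 485.644450 = 3432.818330

L=485.644 V=3432.818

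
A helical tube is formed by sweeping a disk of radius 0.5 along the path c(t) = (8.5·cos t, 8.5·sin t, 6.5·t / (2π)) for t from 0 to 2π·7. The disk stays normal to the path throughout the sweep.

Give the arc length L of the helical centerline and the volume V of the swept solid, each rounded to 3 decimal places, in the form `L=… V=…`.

L=376.608 V=295.787

2πR = 2π·8.5 = 53.407075
per-turn = √(53.407075² + 6.5²) = √(2852.3157 + 42.25) = √2894.5657 = 53.801168
L = 7 × 53.801168 = 376.608176
V = π·0.5² × L = 0.785398 × 376.608176 = 295.787369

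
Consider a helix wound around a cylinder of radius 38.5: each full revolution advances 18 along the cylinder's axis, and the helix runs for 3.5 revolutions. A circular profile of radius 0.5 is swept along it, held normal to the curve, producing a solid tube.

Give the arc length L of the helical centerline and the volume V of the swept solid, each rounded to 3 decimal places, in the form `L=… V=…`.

2πR = 2π·38.5 = 241.902634
per-turn = √(241.902634² + 18²) = √(58516.8845 + 324) = √58840.8845 = 242.571401
L = 3.5 × 242.571401 = 848.999903
V = π·0.5² × L = 0.785398 × 848.999903 = 666.802964

L=849.000 V=666.803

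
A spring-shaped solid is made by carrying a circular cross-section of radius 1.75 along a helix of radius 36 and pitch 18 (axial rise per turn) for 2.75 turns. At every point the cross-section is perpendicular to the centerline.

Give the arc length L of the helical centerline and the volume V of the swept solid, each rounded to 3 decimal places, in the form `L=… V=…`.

2πR = 2π·36 = 226.194671
per-turn = √(226.194671² + 18²) = √(51164.0292 + 324) = √51488.0292 = 226.909738
L = 2.75 × 226.909738 = 624.001780
V = π·1.75² × L = 9.621128 × 624.001780 = 6003.600683

L=624.002 V=6003.601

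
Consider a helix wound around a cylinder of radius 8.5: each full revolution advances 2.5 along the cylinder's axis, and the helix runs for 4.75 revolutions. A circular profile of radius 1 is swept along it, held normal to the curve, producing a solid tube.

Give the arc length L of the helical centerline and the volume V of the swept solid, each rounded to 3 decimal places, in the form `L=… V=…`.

2πR = 2π·8.5 = 53.407075
per-turn = √(53.407075² + 2.5²) = √(2852.3157 + 6.25) = √2858.5657 = 53.465556
L = 4.75 × 53.465556 = 253.961391
V = π·1² × L = 3.141593 × 253.961391 = 797.843239

L=253.961 V=797.843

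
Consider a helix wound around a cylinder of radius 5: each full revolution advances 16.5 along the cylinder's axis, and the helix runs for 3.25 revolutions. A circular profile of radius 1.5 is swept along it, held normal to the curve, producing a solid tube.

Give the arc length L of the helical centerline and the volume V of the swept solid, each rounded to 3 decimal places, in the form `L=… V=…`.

L=115.327 V=815.201

2πR = 2π·5 = 31.415927
per-turn = √(31.415927² + 16.5²) = √(986.9604 + 272.25) = √1259.2104 = 35.485355
L = 3.25 × 35.485355 = 115.327405
V = π·1.5² × L = 7.068583 × 115.327405 = 815.201387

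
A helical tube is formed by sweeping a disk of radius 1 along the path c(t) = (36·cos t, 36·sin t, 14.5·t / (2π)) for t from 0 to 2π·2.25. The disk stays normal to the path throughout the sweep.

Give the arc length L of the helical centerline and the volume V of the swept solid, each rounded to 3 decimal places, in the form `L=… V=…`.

2πR = 2π·36 = 226.194671
per-turn = √(226.194671² + 14.5²) = √(51164.0292 + 210.25) = √51374.2792 = 226.658949
L = 2.25 × 226.658949 = 509.982636
V = π·1² × L = 3.141593 × 509.982636 = 1602.157701

L=509.983 V=1602.158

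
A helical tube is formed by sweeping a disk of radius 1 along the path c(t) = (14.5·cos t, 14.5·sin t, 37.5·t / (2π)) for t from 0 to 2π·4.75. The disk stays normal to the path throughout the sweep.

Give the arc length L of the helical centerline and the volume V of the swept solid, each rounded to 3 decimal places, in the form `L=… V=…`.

L=467.980 V=1470.201

2πR = 2π·14.5 = 91.106187
per-turn = √(91.106187² + 37.5²) = √(8300.3373 + 1406.25) = √9706.5873 = 98.522014
L = 4.75 × 98.522014 = 467.979568
V = π·1² × L = 3.141593 × 467.979568 = 1470.201173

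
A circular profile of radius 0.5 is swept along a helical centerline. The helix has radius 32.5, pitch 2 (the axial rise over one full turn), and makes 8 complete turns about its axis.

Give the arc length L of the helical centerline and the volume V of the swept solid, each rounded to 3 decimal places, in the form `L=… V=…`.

L=1633.707 V=1283.110

2πR = 2π·32.5 = 204.203522
per-turn = √(204.203522² + 2²) = √(41699.0786 + 4) = √41703.0786 = 204.213316
L = 8 × 204.213316 = 1633.706531
V = π·0.5² × L = 0.785398 × 1633.706531 = 1283.110109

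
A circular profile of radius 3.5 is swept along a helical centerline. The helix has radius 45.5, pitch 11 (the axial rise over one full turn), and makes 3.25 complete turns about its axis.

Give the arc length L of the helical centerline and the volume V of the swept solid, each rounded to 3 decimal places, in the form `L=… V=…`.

2πR = 2π·45.5 = 285.884931
per-turn = √(285.884931² + 11²) = √(81730.1940 + 121) = √81851.1940 = 286.096477
L = 3.25 × 286.096477 = 929.813550
V = π·3.5² × L = 38.484510 × 929.813550 = 35783.418855

L=929.814 V=35783.419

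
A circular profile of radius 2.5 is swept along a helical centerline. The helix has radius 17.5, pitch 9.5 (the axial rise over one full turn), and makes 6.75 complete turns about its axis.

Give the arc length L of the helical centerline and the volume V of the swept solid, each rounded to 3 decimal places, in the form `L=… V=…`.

2πR = 2π·17.5 = 109.955743
per-turn = √(109.955743² + 9.5²) = √(12090.2654 + 90.25) = √12180.5154 = 110.365372
L = 6.75 × 110.365372 = 744.966263
V = π·2.5² × L = 19.634954 × 744.966263 = 14627.378362

L=744.966 V=14627.378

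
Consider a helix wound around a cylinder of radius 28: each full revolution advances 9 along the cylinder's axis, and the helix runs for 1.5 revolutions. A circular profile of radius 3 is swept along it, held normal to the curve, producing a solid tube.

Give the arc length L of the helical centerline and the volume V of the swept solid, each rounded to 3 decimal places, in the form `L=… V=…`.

L=264.239 V=7471.178

2πR = 2π·28 = 175.929189
per-turn = √(175.929189² + 9²) = √(30951.0794 + 81) = √31032.0794 = 176.159244
L = 1.5 × 176.159244 = 264.238867
V = π·3² × L = 28.274334 × 264.238867 = 7471.177941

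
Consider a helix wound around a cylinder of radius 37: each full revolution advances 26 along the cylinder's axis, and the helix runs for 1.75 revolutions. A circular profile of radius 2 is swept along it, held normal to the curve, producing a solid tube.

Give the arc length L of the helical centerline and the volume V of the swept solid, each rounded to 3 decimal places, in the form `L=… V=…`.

L=409.373 V=5144.329

2πR = 2π·37 = 232.477856
per-turn = √(232.477856² + 26²) = √(54045.9537 + 676) = √54721.9537 = 233.927240
L = 1.75 × 233.927240 = 409.372670
V = π·2² × L = 12.566371 × 409.372670 = 5144.328695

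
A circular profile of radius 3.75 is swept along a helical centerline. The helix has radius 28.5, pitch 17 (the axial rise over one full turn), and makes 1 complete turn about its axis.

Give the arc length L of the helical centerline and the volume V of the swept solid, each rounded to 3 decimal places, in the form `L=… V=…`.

2πR = 2π·28.5 = 179.070781
per-turn = √(179.070781² + 17²) = √(32066.3447 + 289) = √32355.3447 = 179.875915
L = 1 × 179.875915 = 179.875915
V = π·3.75² × L = 44.178647 × 179.875915 = 7946.674485

L=179.876 V=7946.674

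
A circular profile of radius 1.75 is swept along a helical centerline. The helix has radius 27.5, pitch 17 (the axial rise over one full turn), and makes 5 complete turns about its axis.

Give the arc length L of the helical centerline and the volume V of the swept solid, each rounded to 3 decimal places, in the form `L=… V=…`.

2πR = 2π·27.5 = 172.787596
per-turn = √(172.787596² + 17²) = √(29855.5533 + 289) = √30144.5533 = 173.621869
L = 5 × 173.621869 = 868.109344
V = π·1.75² × L = 9.621128 × 868.109344 = 8352.190682

L=868.109 V=8352.191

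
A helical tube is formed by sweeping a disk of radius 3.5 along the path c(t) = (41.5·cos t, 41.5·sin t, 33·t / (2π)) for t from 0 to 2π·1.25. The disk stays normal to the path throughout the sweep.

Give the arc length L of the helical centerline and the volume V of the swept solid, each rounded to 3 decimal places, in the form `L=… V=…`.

L=328.540 V=12643.705

2πR = 2π·41.5 = 260.752190
per-turn = √(260.752190² + 33²) = √(67991.7047 + 1089) = √69080.7047 = 262.832085
L = 1.25 × 262.832085 = 328.540106
V = π·3.5² × L = 38.484510 × 328.540106 = 12643.704989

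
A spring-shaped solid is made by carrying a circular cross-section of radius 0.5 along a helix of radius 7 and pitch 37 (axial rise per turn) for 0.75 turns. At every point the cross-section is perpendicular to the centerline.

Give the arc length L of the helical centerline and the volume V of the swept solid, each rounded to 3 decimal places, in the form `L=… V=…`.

2πR = 2π·7 = 43.982297
per-turn = √(43.982297² + 37²) = √(1934.4425 + 1369) = √3303.4425 = 57.475581
L = 0.75 × 57.475581 = 43.106686
V = π·0.5² × L = 0.785398 × 43.106686 = 33.855912

L=43.107 V=33.856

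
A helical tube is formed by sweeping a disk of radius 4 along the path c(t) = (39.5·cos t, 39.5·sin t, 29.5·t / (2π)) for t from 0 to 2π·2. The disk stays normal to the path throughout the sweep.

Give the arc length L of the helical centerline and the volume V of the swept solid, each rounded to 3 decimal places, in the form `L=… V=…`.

2πR = 2π·39.5 = 248.185820
per-turn = √(248.185820² + 29.5²) = √(61596.2011 + 870.25) = √62466.4511 = 249.932893
L = 2 × 249.932893 = 499.865786
V = π·4² × L = 50.265482 × 499.865786 = 25125.994910

L=499.866 V=25125.995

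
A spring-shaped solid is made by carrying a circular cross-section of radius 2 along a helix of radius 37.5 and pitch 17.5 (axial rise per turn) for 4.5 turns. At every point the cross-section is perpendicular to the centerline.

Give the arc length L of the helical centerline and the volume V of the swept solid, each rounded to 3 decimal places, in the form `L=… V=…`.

L=1063.208 V=13360.665

2πR = 2π·37.5 = 235.619449
per-turn = √(235.619449² + 17.5²) = √(55516.5248 + 306.25) = √55822.7748 = 236.268438
L = 4.5 × 236.268438 = 1063.207971
V = π·2² × L = 12.566371 × 1063.207971 = 13360.665399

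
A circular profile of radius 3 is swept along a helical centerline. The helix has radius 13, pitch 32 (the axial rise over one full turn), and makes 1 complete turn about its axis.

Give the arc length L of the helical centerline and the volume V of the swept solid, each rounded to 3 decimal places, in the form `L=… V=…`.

2πR = 2π·13 = 81.681409
per-turn = √(81.681409² + 32²) = √(6671.8526 + 1024) = √7695.8526 = 87.726009
L = 1 × 87.726009 = 87.726009
V = π·3² × L = 28.274334 × 87.726009 = 2480.394456

L=87.726 V=2480.394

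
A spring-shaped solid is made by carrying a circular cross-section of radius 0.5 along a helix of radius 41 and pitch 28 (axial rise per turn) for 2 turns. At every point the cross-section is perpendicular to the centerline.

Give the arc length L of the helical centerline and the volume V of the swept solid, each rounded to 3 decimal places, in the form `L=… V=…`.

2πR = 2π·41 = 257.610598
per-turn = √(257.610598² + 28²) = √(66363.2200 + 784) = √67147.2200 = 259.127806
L = 2 × 259.127806 = 518.255613
V = π·0.5² × L = 0.785398 × 518.255613 = 407.037006

L=518.256 V=407.037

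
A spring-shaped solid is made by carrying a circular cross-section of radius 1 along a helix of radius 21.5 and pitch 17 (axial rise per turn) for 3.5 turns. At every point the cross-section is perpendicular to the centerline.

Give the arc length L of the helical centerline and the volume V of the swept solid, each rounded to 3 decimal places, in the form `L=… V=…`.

L=476.539 V=1497.091

2πR = 2π·21.5 = 135.088484
per-turn = √(135.088484² + 17²) = √(18248.8985 + 289) = √18537.8985 = 136.153952
L = 3.5 × 136.153952 = 476.538831
V = π·1² × L = 3.141593 × 476.538831 = 1497.090889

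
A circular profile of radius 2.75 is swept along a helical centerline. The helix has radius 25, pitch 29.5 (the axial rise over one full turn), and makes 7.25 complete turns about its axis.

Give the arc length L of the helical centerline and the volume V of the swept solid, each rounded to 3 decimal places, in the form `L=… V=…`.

L=1158.736 V=27529.602

2πR = 2π·25 = 157.079633
per-turn = √(157.079633² + 29.5²) = √(24674.0110 + 870.25) = √25544.2610 = 159.825721
L = 7.25 × 159.825721 = 1158.736475
V = π·2.75² × L = 23.758294 × 1158.736475 = 27529.602359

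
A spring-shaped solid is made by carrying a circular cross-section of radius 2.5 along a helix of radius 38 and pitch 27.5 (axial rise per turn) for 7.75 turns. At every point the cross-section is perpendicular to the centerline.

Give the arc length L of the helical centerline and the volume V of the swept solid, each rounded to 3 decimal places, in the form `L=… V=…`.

L=1862.631 V=36572.680

2πR = 2π·38 = 238.761042
per-turn = √(238.761042² + 27.5²) = √(57006.8350 + 756.25) = √57763.0850 = 240.339520
L = 7.75 × 240.339520 = 1862.631282
V = π·2.5² × L = 19.634954 × 1862.631282 = 36572.679706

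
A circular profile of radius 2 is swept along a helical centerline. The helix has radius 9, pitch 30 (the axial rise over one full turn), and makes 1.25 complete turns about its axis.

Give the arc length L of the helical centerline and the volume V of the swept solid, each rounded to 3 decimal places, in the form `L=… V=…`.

2πR = 2π·9 = 56.548668
per-turn = √(56.548668² + 30²) = √(3197.7518 + 900) = √4097.7518 = 64.013685
L = 1.25 × 64.013685 = 80.017106
V = π·2² × L = 12.566371 × 80.017106 = 1005.524608

L=80.017 V=1005.525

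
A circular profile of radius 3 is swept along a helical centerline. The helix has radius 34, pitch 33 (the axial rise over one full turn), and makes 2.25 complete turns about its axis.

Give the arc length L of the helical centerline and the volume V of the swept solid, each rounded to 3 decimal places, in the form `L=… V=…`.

L=486.365 V=13751.638

2πR = 2π·34 = 213.628300
per-turn = √(213.628300² + 33²) = √(45637.0508 + 1089) = √46726.0508 = 216.162094
L = 2.25 × 216.162094 = 486.364711
V = π·3² × L = 28.274334 × 486.364711 = 13751.638222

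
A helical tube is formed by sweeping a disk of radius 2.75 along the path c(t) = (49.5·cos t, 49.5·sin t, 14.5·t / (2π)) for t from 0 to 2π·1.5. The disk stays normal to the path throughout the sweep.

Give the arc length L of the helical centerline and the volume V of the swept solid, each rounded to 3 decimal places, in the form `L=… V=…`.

2πR = 2π·49.5 = 311.017673
per-turn = √(311.017673² + 14.5²) = √(96731.9927 + 210.25) = √96942.2427 = 311.355493
L = 1.5 × 311.355493 = 467.033239
V = π·2.75² × L = 23.758294 × 467.033239 = 11095.913202

L=467.033 V=11095.913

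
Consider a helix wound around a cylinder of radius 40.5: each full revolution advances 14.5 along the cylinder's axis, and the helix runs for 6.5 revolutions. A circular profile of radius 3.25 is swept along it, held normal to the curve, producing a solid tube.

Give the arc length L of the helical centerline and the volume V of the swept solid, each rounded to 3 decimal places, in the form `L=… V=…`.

2πR = 2π·40.5 = 254.469005
per-turn = √(254.469005² + 14.5²) = √(64754.4745 + 210.25) = √64964.7245 = 254.881785
L = 6.5 × 254.881785 = 1656.731604
V = π·3.25² × L = 33.183072 × 1656.731604 = 54975.444783

L=1656.732 V=54975.445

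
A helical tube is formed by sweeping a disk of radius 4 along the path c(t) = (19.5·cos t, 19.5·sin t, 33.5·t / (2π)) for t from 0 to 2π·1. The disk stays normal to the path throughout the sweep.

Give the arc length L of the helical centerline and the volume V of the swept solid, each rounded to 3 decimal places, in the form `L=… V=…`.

L=127.019 V=6384.690

2πR = 2π·19.5 = 122.522113
per-turn = √(122.522113² + 33.5²) = √(15011.6683 + 1122.25) = √16133.9183 = 127.019362
L = 1 × 127.019362 = 127.019362
V = π·4² × L = 50.265482 × 127.019362 = 6384.689507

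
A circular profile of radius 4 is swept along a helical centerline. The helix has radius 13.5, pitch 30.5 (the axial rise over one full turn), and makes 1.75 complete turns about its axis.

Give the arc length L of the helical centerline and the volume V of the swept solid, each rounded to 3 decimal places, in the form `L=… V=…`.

2πR = 2π·13.5 = 84.823002
per-turn = √(84.823002² + 30.5²) = √(7194.9416 + 930.25) = √8125.1916 = 90.139845
L = 1.75 × 90.139845 = 157.744728
V = π·4² × L = 50.265482 × 157.744728 = 7929.114872

L=157.745 V=7929.115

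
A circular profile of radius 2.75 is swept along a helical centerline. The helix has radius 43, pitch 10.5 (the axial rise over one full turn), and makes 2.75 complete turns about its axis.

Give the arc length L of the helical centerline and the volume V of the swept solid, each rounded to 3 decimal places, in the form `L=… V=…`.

L=743.548 V=17665.421

2πR = 2π·43 = 270.176968
per-turn = √(270.176968² + 10.5²) = √(72995.5942 + 110.25) = √73105.8442 = 270.380924
L = 2.75 × 270.380924 = 743.547541
V = π·2.75² × L = 23.758294 × 743.547541 = 17665.421422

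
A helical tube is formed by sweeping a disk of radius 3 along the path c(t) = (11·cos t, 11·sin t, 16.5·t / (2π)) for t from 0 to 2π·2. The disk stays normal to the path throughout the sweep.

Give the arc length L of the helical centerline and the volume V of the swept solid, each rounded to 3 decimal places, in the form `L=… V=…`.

L=142.115 V=4018.195

2πR = 2π·11 = 69.115038
per-turn = √(69.115038² + 16.5²) = √(4776.8885 + 272.25) = √5049.1385 = 71.057290
L = 2 × 71.057290 = 142.114581
V = π·3² × L = 28.274334 × 142.114581 = 4018.195112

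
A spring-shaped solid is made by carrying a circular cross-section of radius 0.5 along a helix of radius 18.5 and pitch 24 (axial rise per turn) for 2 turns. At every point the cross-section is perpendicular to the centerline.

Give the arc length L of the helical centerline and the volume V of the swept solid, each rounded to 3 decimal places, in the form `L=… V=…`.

L=237.381 V=186.439

2πR = 2π·18.5 = 116.238928
per-turn = √(116.238928² + 24²) = √(13511.4884 + 576) = √14087.4884 = 118.690726
L = 2 × 118.690726 = 237.381452
V = π·0.5² × L = 0.785398 × 237.381452 = 186.438956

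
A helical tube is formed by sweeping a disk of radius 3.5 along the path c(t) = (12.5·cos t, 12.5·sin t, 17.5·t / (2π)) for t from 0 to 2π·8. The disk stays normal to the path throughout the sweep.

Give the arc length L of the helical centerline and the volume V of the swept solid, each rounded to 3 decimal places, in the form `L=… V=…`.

L=643.727 V=24773.510

2πR = 2π·12.5 = 78.539816
per-turn = √(78.539816² + 17.5²) = √(6168.5028 + 306.25) = √6474.7528 = 80.465848
L = 8 × 80.465848 = 643.726787
V = π·3.5² × L = 38.484510 × 643.726787 = 24773.509968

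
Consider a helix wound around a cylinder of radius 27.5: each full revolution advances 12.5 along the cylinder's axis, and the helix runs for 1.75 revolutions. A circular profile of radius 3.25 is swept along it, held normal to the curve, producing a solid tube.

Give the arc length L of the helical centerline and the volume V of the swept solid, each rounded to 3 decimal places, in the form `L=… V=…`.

2πR = 2π·27.5 = 172.787596
per-turn = √(172.787596² + 12.5²) = √(29855.5533 + 156.25) = √30011.8033 = 173.239151
L = 1.75 × 173.239151 = 303.168514
V = π·3.25² × L = 33.183072 × 303.168514 = 10060.062738

L=303.169 V=10060.063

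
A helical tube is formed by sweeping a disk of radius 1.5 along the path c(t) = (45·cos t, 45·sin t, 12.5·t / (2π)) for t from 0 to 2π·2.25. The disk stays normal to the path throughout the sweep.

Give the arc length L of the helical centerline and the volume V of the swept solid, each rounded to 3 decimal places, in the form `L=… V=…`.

2πR = 2π·45 = 282.743339
per-turn = √(282.743339² + 12.5²) = √(79943.7956 + 156.25) = √80100.0456 = 283.019515
L = 2.25 × 283.019515 = 636.793908
V = π·1.5² × L = 7.068583 × 636.793908 = 4501.230891

L=636.794 V=4501.231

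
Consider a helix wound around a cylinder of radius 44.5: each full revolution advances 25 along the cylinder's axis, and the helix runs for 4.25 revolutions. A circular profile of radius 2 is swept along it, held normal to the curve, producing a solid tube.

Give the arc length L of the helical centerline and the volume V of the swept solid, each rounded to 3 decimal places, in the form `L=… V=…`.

2πR = 2π·44.5 = 279.601746
per-turn = √(279.601746² + 25²) = √(78177.1365 + 625) = √78802.1365 = 280.717182
L = 4.25 × 280.717182 = 1193.048025
V = π·2² × L = 12.566371 × 1193.048025 = 14992.283642

L=1193.048 V=14992.284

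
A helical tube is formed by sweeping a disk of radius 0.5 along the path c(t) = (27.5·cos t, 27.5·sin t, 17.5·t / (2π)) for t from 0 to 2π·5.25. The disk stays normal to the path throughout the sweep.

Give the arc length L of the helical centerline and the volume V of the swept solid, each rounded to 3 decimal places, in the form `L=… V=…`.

2πR = 2π·27.5 = 172.787596
per-turn = √(172.787596² + 17.5²) = √(29855.5533 + 306.25) = √30161.8033 = 173.671539
L = 5.25 × 173.671539 = 911.775578
V = π·0.5² × L = 0.785398 × 911.775578 = 716.106864

L=911.776 V=716.107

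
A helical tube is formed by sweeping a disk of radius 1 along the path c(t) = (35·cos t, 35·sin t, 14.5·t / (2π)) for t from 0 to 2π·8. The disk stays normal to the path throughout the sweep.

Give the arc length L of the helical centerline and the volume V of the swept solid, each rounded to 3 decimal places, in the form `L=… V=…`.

2πR = 2π·35 = 219.911486
per-turn = √(219.911486² + 14.5²) = √(48361.0616 + 210.25) = √48571.3116 = 220.389001
L = 8 × 220.389001 = 1763.112004
V = π·1² × L = 3.141593 × 1763.112004 = 5538.979721

L=1763.112 V=5538.980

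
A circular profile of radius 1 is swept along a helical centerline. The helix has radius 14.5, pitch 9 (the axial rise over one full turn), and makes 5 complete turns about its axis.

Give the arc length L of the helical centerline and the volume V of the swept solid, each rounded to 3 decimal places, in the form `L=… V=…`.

2πR = 2π·14.5 = 91.106187
per-turn = √(91.106187² + 9²) = √(8300.3373 + 81) = √8381.3373 = 91.549644
L = 5 × 91.549644 = 457.748220
V = π·1² × L = 3.141593 × 457.748220 = 1438.058444

L=457.748 V=1438.058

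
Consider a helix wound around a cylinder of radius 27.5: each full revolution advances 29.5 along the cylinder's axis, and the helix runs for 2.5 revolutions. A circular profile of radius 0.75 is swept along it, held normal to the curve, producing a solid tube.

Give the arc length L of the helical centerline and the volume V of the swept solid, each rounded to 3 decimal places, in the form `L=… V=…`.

2πR = 2π·27.5 = 172.787596
per-turn = √(172.787596² + 29.5²) = √(29855.5533 + 870.25) = √30725.8033 = 175.287773
L = 2.5 × 175.287773 = 438.219432
V = π·0.75² × L = 1.767146 × 438.219432 = 774.397659

L=438.219 V=774.398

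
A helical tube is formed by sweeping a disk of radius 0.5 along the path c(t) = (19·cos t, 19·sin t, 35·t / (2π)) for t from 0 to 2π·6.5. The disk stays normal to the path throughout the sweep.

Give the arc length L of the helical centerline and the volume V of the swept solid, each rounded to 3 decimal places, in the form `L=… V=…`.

L=808.635 V=635.101

2πR = 2π·19 = 119.380521
per-turn = √(119.380521² + 35²) = √(14251.7088 + 1225) = √15476.7088 = 124.405421
L = 6.5 × 124.405421 = 808.635236
V = π·0.5² × L = 0.785398 × 808.635236 = 635.100629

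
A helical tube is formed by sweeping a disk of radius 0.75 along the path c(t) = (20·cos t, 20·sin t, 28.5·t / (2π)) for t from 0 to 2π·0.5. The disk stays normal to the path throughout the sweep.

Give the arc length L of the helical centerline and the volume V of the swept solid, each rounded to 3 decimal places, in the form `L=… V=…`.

L=64.428 V=113.853

2πR = 2π·20 = 125.663706
per-turn = √(125.663706² + 28.5²) = √(15791.3670 + 812.25) = √16603.6170 = 128.855023
L = 0.5 × 128.855023 = 64.427512
V = π·0.75² × L = 1.767146 × 64.427512 = 113.852811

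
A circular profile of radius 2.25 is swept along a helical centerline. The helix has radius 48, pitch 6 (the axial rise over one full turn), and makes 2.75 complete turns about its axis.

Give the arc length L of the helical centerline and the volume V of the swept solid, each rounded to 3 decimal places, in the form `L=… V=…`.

2πR = 2π·48 = 301.592895
per-turn = √(301.592895² + 6²) = √(90958.2742 + 36) = √90994.2742 = 301.652572
L = 2.75 × 301.652572 = 829.544573
V = π·2.25² × L = 15.904313 × 829.544573 = 13193.336375

L=829.545 V=13193.336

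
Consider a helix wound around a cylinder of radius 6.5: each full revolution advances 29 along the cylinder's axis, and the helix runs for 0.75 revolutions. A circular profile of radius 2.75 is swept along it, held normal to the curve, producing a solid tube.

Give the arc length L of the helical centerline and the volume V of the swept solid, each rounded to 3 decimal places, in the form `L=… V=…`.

L=37.567 V=892.532

2πR = 2π·6.5 = 40.840704
per-turn = √(40.840704² + 29²) = √(1667.9631 + 841) = √2508.9631 = 50.089551
L = 0.75 × 50.089551 = 37.567163
V = π·2.75² × L = 23.758294 × 37.567163 = 892.531730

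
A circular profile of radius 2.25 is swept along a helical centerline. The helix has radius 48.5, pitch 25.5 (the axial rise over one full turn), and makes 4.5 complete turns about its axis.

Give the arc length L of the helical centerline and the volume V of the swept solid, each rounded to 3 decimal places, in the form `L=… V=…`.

2πR = 2π·48.5 = 304.734487
per-turn = √(304.734487² + 25.5²) = √(92863.1078 + 650.25) = √93513.3578 = 305.799539
L = 4.5 × 305.799539 = 1376.097924
V = π·2.25² × L = 15.904313 × 1376.097924 = 21885.891834

L=1376.098 V=21885.892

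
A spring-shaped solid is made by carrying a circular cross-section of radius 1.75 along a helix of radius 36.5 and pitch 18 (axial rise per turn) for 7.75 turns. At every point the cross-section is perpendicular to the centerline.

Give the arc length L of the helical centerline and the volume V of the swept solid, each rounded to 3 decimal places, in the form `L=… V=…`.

2πR = 2π·36.5 = 229.336264
per-turn = √(229.336264² + 18²) = √(52595.1219 + 324) = √52919.1219 = 230.041565
L = 7.75 × 230.041565 = 1782.822133
V = π·1.75² × L = 9.621128 × 1782.822133 = 17152.759050

L=1782.822 V=17152.759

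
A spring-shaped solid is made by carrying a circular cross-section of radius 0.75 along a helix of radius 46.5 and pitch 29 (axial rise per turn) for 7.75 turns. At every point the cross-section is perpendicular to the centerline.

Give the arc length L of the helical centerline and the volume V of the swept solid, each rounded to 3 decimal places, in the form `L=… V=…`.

2πR = 2π·46.5 = 292.168117
per-turn = √(292.168117² + 29²) = √(85362.2085 + 841) = √86203.2085 = 293.603829
L = 7.75 × 293.603829 = 2275.429676
V = π·0.75² × L = 1.767146 × 2275.429676 = 4021.016148

L=2275.430 V=4021.016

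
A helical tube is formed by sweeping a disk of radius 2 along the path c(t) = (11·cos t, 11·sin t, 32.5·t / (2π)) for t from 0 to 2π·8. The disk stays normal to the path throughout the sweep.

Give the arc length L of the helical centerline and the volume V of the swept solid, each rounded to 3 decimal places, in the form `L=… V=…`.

L=611.000 V=7678.051

2πR = 2π·11 = 69.115038
per-turn = √(69.115038² + 32.5²) = √(4776.8885 + 1056.25) = √5833.1385 = 76.374986
L = 8 × 76.374986 = 610.999890
V = π·2² × L = 12.566371 × 610.999890 = 7678.051067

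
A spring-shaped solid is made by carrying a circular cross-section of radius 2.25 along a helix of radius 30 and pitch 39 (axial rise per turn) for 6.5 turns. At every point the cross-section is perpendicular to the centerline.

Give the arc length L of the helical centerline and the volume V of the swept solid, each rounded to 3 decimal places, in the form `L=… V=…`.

2πR = 2π·30 = 188.495559
per-turn = √(188.495559² + 39²) = √(35530.5758 + 1521) = √37051.5758 = 192.487859
L = 6.5 × 192.487859 = 1251.171083
V = π·2.25² × L = 15.904313 × 1251.171083 = 19899.016284

L=1251.171 V=19899.016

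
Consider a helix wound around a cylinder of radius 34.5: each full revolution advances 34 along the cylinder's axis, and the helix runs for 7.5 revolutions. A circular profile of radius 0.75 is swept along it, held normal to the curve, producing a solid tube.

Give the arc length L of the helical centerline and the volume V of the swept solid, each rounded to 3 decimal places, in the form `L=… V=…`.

L=1645.651 V=2908.105

2πR = 2π·34.5 = 216.769893
per-turn = √(216.769893² + 34²) = √(46989.1866 + 1156) = √48145.1866 = 219.420114
L = 7.5 × 219.420114 = 1645.650857
V = π·0.75² × L = 1.767146 × 1645.650857 = 2908.105112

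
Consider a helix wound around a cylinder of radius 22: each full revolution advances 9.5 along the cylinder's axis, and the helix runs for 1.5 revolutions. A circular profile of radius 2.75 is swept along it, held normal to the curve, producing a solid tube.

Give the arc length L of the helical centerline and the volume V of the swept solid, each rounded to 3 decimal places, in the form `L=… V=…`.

2πR = 2π·22 = 138.230077
per-turn = √(138.230077² + 9.5²) = √(19107.5541 + 90.25) = √19197.8041 = 138.556141
L = 1.5 × 138.556141 = 207.834211
V = π·2.75² × L = 23.758294 × 207.834211 = 4937.786381

L=207.834 V=4937.786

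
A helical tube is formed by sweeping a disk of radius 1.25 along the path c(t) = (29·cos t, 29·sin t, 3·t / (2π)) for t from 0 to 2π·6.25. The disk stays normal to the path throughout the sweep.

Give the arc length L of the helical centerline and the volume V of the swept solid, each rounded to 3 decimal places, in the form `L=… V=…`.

2πR = 2π·29 = 182.212374
per-turn = √(182.212374² + 3²) = √(33201.3492 + 9) = √33210.3492 = 182.237069
L = 6.25 × 182.237069 = 1138.981679
V = π·1.25² × L = 4.908739 × 1138.981679 = 5590.963244

L=1138.982 V=5590.963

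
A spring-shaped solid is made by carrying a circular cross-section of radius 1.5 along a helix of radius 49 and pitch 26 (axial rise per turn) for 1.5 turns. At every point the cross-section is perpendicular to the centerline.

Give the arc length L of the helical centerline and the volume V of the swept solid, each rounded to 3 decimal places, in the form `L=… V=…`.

L=463.458 V=3275.991

2πR = 2π·49 = 307.876080
per-turn = √(307.876080² + 26²) = √(94787.6807 + 676) = √95463.6807 = 308.971974
L = 1.5 × 308.971974 = 463.457961
V = π·1.5² × L = 7.068583 × 463.457961 = 3275.991282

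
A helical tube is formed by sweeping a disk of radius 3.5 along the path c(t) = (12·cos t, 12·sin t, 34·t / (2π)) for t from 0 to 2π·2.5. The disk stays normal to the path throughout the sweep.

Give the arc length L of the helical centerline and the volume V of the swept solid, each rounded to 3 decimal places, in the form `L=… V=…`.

2πR = 2π·12 = 75.398224
per-turn = √(75.398224² + 34²) = √(5684.8921 + 1156) = √6840.8921 = 82.709686
L = 2.5 × 82.709686 = 206.774215
V = π·3.5² × L = 38.484510 × 206.774215 = 7957.604333

L=206.774 V=7957.604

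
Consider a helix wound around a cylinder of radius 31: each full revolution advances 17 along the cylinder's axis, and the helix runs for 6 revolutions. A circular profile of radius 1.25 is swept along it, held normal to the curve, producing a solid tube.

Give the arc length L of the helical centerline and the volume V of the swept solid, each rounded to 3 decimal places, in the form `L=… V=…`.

L=1173.115 V=5758.516

2πR = 2π·31 = 194.778745
per-turn = √(194.778745² + 17²) = √(37938.7593 + 289) = √38227.7593 = 195.519204
L = 6 × 195.519204 = 1173.115227
V = π·1.25² × L = 4.908739 × 1173.115227 = 5758.515904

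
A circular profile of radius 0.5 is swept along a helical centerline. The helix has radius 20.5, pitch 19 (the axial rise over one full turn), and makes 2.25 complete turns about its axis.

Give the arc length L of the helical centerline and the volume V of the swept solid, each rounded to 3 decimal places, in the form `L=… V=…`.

L=292.948 V=230.081

2πR = 2π·20.5 = 128.805299
per-turn = √(128.805299² + 19²) = √(16590.8050 + 361) = √16951.8050 = 130.199098
L = 2.25 × 130.199098 = 292.947969
V = π·0.5² × L = 0.785398 × 292.947969 = 230.080797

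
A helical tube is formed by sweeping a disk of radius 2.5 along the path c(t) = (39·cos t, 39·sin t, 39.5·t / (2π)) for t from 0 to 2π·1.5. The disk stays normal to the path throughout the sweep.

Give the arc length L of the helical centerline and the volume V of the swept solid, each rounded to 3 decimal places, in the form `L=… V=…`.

L=372.311 V=7310.312

2πR = 2π·39 = 245.044227
per-turn = √(245.044227² + 39.5²) = √(60046.6732 + 1560.25) = √61606.9232 = 248.207420
L = 1.5 × 248.207420 = 372.311129
V = π·2.5² × L = 19.634954 × 372.311129 = 7310.311933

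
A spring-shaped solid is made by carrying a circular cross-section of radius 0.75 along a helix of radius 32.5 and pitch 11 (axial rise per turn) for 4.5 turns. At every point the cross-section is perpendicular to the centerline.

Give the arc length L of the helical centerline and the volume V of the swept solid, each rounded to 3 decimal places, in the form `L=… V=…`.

L=920.248 V=1626.213

2πR = 2π·32.5 = 204.203522
per-turn = √(204.203522² + 11²) = √(41699.0786 + 121) = √41820.0786 = 204.499581
L = 4.5 × 204.499581 = 920.248114
V = π·0.75² × L = 1.767146 × 920.248114 = 1626.212652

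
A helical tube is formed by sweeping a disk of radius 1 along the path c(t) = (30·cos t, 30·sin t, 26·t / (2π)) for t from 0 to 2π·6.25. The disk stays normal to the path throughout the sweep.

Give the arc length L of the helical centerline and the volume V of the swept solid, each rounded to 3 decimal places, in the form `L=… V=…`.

L=1189.252 V=3736.144

2πR = 2π·30 = 188.495559
per-turn = √(188.495559² + 26²) = √(35530.5758 + 676) = √36206.5758 = 190.280256
L = 6.25 × 190.280256 = 1189.251600
V = π·1² × L = 3.141593 × 1189.251600 = 3736.144091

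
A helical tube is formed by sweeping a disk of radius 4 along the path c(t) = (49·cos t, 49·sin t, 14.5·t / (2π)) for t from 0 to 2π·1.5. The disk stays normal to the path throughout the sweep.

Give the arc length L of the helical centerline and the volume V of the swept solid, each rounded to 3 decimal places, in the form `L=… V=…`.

L=462.326 V=23239.040

2πR = 2π·49 = 307.876080
per-turn = √(307.876080² + 14.5²) = √(94787.6807 + 210.25) = √94997.9307 = 308.217343
L = 1.5 × 308.217343 = 462.326015
V = π·4² × L = 50.265482 × 462.326015 = 23239.040189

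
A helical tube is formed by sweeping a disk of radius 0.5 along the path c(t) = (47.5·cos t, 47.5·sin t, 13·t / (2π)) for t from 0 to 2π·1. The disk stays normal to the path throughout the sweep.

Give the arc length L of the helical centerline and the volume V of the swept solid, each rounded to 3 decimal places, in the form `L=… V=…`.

L=298.734 V=234.625

2πR = 2π·47.5 = 298.451302
per-turn = √(298.451302² + 13²) = √(89073.1797 + 169) = √89242.1797 = 298.734296
L = 1 × 298.734296 = 298.734296
V = π·0.5² × L = 0.785398 × 298.734296 = 234.625368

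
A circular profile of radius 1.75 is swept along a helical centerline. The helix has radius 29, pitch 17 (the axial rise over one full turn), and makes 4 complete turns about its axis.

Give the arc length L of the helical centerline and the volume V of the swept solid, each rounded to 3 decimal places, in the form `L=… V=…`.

L=732.015 V=7042.807

2πR = 2π·29 = 182.212374
per-turn = √(182.212374² + 17²) = √(33201.3492 + 289) = √33490.3492 = 183.003686
L = 4 × 183.003686 = 732.014745
V = π·1.75² × L = 9.621128 × 732.014745 = 7042.807197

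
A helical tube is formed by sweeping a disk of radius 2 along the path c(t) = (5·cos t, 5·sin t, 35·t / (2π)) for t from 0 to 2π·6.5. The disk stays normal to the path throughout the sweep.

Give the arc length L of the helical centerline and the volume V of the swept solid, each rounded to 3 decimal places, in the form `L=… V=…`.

2πR = 2π·5 = 31.415927
per-turn = √(31.415927² + 35²) = √(986.9604 + 1225) = √2211.9604 = 47.031483
L = 6.5 × 47.031483 = 305.704643
V = π·2² × L = 12.566371 × 305.704643 = 3841.597839

L=305.705 V=3841.598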